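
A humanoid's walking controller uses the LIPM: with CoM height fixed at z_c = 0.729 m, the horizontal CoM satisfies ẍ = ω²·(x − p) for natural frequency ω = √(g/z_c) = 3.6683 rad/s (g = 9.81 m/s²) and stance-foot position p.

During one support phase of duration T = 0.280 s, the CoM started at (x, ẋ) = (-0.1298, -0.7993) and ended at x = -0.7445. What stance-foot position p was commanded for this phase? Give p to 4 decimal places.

ωT = 3.6683·0.280 = 1.027124; cosh(ωT) = 1.575528, sinh(ωT) = 1.217493
x(T) = p + (x₀−p)·cosh(ωT) + (ẋ₀/ω)·sinh(ωT) ⇒ p·(1 − cosh) = x(T) − x₀·cosh − (ẋ₀/ω)·sinh
numerator   = -0.7445 − (-0.1298)·1.575528 − (-0.7993/3.6683)·1.217493 = -0.274712
denominator = 1 − 1.575528 = -0.575528
p = -0.274712 / -0.575528 = 0.4773

p = 0.4773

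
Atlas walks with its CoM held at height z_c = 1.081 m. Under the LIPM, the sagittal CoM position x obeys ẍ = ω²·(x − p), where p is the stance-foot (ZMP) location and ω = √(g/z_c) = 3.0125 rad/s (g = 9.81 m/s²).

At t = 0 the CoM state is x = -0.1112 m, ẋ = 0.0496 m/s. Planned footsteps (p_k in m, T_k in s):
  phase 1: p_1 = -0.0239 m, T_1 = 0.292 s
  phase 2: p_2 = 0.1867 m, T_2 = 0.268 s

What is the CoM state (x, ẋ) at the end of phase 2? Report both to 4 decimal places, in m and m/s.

phase 1: p=-0.0239, T=0.292, ωT=0.879650, cosh=1.412492, sinh=0.997564; start (x,ẋ)=(-0.111200, 0.049600) → end (x,ẋ)=(-0.130786, -0.192291)
phase 2: p=0.1867, T=0.268, ωT=0.807350, cosh=1.343999, sinh=0.897960; start (x,ẋ)=(-0.130786, -0.192291) → end (x,ẋ)=(-0.297318, -1.117272)

x = -0.2973, ẋ = -1.1173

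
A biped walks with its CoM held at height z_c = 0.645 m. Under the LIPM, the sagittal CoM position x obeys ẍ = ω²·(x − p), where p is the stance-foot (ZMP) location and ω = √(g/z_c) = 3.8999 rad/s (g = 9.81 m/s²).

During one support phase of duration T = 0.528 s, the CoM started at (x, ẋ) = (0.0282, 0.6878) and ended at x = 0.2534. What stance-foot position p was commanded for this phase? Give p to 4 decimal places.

ωT = 3.8999·0.528 = 2.059147; cosh(ωT) = 3.983422, sinh(ωT) = 3.855859
x(T) = p + (x₀−p)·cosh(ωT) + (ẋ₀/ω)·sinh(ωT) ⇒ p·(1 − cosh) = x(T) − x₀·cosh − (ẋ₀/ω)·sinh
numerator   = 0.2534 − (0.0282)·3.983422 − (0.6878/3.8999)·3.855859 = -0.538965
denominator = 1 − 3.983422 = -2.983422
p = -0.538965 / -2.983422 = 0.1807

p = 0.1807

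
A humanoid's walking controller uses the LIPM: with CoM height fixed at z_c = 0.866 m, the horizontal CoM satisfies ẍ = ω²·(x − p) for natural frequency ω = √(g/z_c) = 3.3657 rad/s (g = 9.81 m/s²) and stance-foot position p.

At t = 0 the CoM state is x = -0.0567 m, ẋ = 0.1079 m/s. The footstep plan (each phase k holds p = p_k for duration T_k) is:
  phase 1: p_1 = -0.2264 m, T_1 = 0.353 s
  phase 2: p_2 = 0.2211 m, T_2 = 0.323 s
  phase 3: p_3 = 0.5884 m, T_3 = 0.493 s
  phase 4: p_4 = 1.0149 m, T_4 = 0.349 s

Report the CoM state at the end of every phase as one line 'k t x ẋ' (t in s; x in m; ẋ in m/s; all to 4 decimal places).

1 0.3530 0.1255 1.0433
2 0.6760 0.4707 1.3003
3 1.1690 1.2464 2.5374
4 1.5180 2.5291 5.6394

phase 1: p=-0.2264, T=0.353, ωT=1.188092, cosh=1.792809, sinh=1.488007; start (x,ẋ)=(-0.056700, 0.107900) → end (x,ẋ)=(0.125543, 1.043333)
phase 2: p=0.2211, T=0.323, ωT=1.087121, cosh=1.651455, sinh=1.314269; start (x,ẋ)=(0.125543, 1.043333) → end (x,ẋ)=(0.470702, 1.300328)
phase 3: p=0.5884, T=0.493, ωT=1.659290, cosh=2.722926, sinh=2.532652; start (x,ẋ)=(0.470702, 1.300328) → end (x,ẋ)=(1.246401, 2.537427)
phase 4: p=1.0149, T=0.349, ωT=1.174629, cosh=1.772938, sinh=1.464005; start (x,ẋ)=(1.246401, 2.537427) → end (x,ẋ)=(2.529061, 5.639399)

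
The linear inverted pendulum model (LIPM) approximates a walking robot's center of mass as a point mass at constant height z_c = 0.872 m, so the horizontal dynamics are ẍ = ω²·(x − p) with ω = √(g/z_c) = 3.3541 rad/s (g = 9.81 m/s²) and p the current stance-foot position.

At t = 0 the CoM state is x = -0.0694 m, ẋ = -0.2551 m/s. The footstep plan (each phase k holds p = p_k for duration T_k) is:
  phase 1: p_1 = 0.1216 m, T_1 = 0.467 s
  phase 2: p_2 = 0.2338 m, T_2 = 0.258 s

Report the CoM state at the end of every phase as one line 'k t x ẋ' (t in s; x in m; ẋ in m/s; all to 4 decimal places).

1 0.4670 -0.5299 -2.1047
2 0.7250 -1.4475 -5.4469

phase 1: p=0.1216, T=0.467, ωT=1.566365, cosh=2.499005, sinh=2.290202; start (x,ẋ)=(-0.069400, -0.255100) → end (x,ẋ)=(-0.529894, -2.104675)
phase 2: p=0.2338, T=0.258, ωT=0.865358, cosh=1.398378, sinh=0.977478; start (x,ẋ)=(-0.529894, -2.104675) → end (x,ẋ)=(-1.447494, -5.446946)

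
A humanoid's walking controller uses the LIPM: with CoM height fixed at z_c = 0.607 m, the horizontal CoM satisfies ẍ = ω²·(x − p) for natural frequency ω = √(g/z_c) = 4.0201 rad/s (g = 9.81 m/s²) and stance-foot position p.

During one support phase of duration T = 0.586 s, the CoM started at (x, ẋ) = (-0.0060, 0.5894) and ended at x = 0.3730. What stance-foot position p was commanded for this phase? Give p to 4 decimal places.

ωT = 4.0201·0.586 = 2.355779; cosh(ωT) = 5.320578, sinh(ωT) = 5.225759
x(T) = p + (x₀−p)·cosh(ωT) + (ẋ₀/ω)·sinh(ωT) ⇒ p·(1 − cosh) = x(T) − x₀·cosh − (ẋ₀/ω)·sinh
numerator   = 0.3730 − (-0.0060)·5.320578 − (0.5894/4.0201)·5.225759 = -0.361242
denominator = 1 − 5.320578 = -4.320578
p = -0.361242 / -4.320578 = 0.0836

p = 0.0836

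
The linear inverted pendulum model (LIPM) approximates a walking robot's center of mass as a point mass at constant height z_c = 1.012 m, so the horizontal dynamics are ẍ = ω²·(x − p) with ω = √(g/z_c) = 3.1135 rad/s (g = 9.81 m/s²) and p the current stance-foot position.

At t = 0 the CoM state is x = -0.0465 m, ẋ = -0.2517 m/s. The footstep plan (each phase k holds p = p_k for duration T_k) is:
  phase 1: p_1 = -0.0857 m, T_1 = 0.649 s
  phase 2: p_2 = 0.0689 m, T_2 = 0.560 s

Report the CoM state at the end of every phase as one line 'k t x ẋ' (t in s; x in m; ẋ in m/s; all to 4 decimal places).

1 0.6490 -0.2348 -0.5138
2 1.2090 -1.2832 -4.1343

phase 1: p=-0.0857, T=0.649, ωT=2.020662, cosh=3.837940, sinh=3.705373; start (x,ẋ)=(-0.046500, -0.251700) → end (x,ẋ)=(-0.234801, -0.513772)
phase 2: p=0.0689, T=0.560, ωT=1.743560, cosh=2.946279, sinh=2.771383; start (x,ẋ)=(-0.234801, -0.513772) → end (x,ẋ)=(-1.283204, -4.134257)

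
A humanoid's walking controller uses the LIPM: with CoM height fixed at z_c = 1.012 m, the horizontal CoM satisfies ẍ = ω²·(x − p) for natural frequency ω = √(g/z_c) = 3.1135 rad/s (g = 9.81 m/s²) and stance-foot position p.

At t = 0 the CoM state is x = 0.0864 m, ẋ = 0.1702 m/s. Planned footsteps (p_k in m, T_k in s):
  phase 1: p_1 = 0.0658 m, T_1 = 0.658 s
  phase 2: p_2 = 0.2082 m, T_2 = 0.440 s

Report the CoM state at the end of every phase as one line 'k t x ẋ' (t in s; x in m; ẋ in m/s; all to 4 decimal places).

phase 1: p=0.0658, T=0.658, ωT=2.048683, cosh=3.943291, sinh=3.814386; start (x,ẋ)=(0.086400, 0.170200) → end (x,ẋ)=(0.355546, 0.915796)
phase 2: p=0.2082, T=0.440, ωT=1.369940, cosh=2.094618, sinh=1.840496; start (x,ẋ)=(0.355546, 0.915796) → end (x,ẋ)=(1.058191, 2.762591)

1 0.6580 0.3555 0.9158
2 1.0980 1.0582 2.7626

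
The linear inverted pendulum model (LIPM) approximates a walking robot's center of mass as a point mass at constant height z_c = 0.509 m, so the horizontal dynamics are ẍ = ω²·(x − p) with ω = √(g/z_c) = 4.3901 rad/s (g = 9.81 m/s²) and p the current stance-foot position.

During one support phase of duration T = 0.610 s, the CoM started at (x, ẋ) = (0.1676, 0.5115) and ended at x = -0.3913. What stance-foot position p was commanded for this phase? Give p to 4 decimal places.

p = 0.3898

ωT = 4.3901·0.610 = 2.677961; cosh(ωT) = 7.312044, sinh(ωT) = 7.243341
x(T) = p + (x₀−p)·cosh(ωT) + (ẋ₀/ω)·sinh(ωT) ⇒ p·(1 − cosh) = x(T) − x₀·cosh − (ẋ₀/ω)·sinh
numerator   = -0.3913 − (0.1676)·7.312044 − (0.5115/4.3901)·7.243341 = -2.460736
denominator = 1 − 7.312044 = -6.312044
p = -2.460736 / -6.312044 = 0.3898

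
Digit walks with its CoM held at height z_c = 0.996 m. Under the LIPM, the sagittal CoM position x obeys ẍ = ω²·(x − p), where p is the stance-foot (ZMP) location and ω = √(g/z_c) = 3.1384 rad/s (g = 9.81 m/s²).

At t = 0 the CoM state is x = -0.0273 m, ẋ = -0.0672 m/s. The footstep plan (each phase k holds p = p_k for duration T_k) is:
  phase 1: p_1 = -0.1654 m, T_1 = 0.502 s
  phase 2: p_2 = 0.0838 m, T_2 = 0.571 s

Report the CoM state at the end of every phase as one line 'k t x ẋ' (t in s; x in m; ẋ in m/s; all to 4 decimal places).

1 0.5020 0.1331 0.8332
2 1.0730 1.0103 3.0208

phase 1: p=-0.1654, T=0.502, ωT=1.575477, cosh=2.519977, sinh=2.313068; start (x,ẋ)=(-0.027300, -0.067200) → end (x,ẋ)=(0.133081, 0.833171)
phase 2: p=0.0838, T=0.571, ωT=1.792026, cosh=3.084112, sinh=2.917490; start (x,ẋ)=(0.133081, 0.833171) → end (x,ẋ)=(1.010313, 3.020823)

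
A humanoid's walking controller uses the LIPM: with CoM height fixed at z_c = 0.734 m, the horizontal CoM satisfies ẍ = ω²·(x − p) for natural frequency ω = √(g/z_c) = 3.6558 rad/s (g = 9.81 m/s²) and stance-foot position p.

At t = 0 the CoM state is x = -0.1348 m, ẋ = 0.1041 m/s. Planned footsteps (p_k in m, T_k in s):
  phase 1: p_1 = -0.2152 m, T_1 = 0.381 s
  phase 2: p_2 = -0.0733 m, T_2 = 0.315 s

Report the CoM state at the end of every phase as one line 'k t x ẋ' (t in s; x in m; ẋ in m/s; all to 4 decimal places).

1 0.3810 0.0104 0.7777
2 0.6960 0.3752 1.7887

phase 1: p=-0.2152, T=0.381, ωT=1.392860, cosh=2.137356, sinh=1.888992; start (x,ẋ)=(-0.134800, 0.104100) → end (x,ẋ)=(0.010433, 0.777723)
phase 2: p=-0.0733, T=0.315, ωT=1.151577, cosh=1.739658, sinh=1.423520; start (x,ẋ)=(0.010433, 0.777723) → end (x,ẋ)=(0.375202, 1.788728)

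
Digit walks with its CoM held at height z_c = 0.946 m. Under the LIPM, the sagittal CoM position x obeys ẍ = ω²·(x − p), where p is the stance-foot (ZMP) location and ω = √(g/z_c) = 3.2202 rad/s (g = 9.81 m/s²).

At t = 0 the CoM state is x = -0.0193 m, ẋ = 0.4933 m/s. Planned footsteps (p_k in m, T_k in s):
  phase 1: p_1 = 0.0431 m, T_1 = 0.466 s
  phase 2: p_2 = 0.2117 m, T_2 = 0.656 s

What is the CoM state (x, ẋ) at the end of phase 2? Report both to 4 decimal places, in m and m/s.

x = 1.1848, ẋ = 3.2179

phase 1: p=0.0431, T=0.466, ωT=1.500613, cosh=2.353716, sinh=2.130722; start (x,ẋ)=(-0.019300, 0.493300) → end (x,ẋ)=(0.222632, 0.732940)
phase 2: p=0.2117, T=0.656, ωT=2.112451, cosh=4.194713, sinh=4.073772; start (x,ẋ)=(0.222632, 0.732940) → end (x,ẋ)=(1.184774, 3.217879)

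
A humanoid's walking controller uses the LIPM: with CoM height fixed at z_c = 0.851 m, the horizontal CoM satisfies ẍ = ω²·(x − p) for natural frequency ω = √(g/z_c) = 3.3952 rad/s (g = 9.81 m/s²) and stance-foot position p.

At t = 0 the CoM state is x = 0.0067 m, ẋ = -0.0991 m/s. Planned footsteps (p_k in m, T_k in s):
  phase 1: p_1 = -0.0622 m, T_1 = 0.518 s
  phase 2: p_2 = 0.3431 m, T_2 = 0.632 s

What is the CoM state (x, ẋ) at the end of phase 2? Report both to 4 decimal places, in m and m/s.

x = -0.4267, ẋ = -2.4592

phase 1: p=-0.0622, T=0.518, ωT=1.758714, cosh=2.988616, sinh=2.816349; start (x,ẋ)=(0.006700, -0.099100) → end (x,ẋ)=(0.061511, 0.362655)
phase 2: p=0.3431, T=0.632, ωT=2.145766, cosh=4.332784, sinh=4.215806; start (x,ẋ)=(0.061511, 0.362655) → end (x,ẋ)=(-0.426656, -2.459217)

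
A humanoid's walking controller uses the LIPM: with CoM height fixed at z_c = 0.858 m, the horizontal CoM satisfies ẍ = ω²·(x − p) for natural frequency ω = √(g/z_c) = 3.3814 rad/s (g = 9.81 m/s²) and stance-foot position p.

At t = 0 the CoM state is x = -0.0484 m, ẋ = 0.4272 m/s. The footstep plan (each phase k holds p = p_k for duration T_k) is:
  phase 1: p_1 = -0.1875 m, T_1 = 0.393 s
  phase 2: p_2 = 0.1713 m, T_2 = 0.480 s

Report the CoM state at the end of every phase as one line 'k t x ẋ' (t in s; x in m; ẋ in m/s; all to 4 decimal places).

phase 1: p=-0.1875, T=0.393, ωT=1.328890, cosh=2.020810, sinh=1.756039; start (x,ẋ)=(-0.048400, 0.427200) → end (x,ẋ)=(0.315450, 1.689248)
phase 2: p=0.1713, T=0.480, ωT=1.623072, cosh=2.632964, sinh=2.435673; start (x,ẋ)=(0.315450, 1.689248) → end (x,ẋ)=(1.767631, 5.634943)

1 0.3930 0.3154 1.6892
2 0.8730 1.7676 5.6349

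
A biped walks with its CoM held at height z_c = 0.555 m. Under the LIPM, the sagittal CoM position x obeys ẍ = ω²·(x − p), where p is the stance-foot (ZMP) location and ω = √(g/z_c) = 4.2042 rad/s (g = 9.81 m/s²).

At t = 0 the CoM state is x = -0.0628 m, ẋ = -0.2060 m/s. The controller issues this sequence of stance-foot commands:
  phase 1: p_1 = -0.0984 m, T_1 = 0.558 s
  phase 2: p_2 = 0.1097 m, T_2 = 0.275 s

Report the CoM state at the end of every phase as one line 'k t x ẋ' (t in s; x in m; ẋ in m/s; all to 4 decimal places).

1 0.5580 -0.1643 -0.3112
2 0.8330 -0.4747 -2.1924

phase 1: p=-0.0984, T=0.558, ωT=2.345944, cosh=5.269440, sinh=5.173683; start (x,ẋ)=(-0.062800, -0.206000) → end (x,ẋ)=(-0.164311, -0.311162)
phase 2: p=0.1097, T=0.275, ωT=1.156155, cosh=1.746193, sinh=1.431499; start (x,ẋ)=(-0.164311, -0.311162) → end (x,ẋ)=(-0.474725, -2.192433)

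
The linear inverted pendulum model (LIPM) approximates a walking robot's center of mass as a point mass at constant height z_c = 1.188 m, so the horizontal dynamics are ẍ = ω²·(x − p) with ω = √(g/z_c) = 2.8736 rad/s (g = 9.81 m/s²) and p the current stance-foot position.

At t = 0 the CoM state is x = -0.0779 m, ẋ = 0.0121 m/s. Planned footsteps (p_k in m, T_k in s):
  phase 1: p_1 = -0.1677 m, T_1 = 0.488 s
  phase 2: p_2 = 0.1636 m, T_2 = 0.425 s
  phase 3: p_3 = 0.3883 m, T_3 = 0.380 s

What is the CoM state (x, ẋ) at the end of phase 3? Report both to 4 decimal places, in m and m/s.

x = 0.2572, ẋ = -0.0717

phase 1: p=-0.1677, T=0.488, ωT=1.402317, cosh=2.155316, sinh=1.909290; start (x,ẋ)=(-0.077900, 0.012100) → end (x,ẋ)=(0.033887, 0.518770)
phase 2: p=0.1636, T=0.425, ωT=1.221280, cosh=1.843189, sinh=1.548337; start (x,ẋ)=(0.033887, 0.518770) → end (x,ẋ)=(0.204035, 0.379059)
phase 3: p=0.3883, T=0.380, ωT=1.091968, cosh=1.657844, sinh=1.322289; start (x,ẋ)=(0.204035, 0.379059) → end (x,ẋ)=(0.257242, -0.071736)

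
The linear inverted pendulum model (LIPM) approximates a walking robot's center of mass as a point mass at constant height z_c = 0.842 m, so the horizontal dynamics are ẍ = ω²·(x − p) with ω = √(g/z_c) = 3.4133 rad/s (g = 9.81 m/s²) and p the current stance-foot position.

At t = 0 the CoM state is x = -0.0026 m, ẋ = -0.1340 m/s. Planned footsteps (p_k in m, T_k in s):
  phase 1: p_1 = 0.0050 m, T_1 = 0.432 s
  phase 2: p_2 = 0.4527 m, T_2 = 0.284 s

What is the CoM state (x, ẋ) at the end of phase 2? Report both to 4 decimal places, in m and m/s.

x = -0.4908, ẋ = -2.6503

phase 1: p=0.0050, T=0.432, ωT=1.474546, cosh=2.298966, sinh=2.070084; start (x,ẋ)=(-0.002600, -0.134000) → end (x,ẋ)=(-0.093740, -0.361762)
phase 2: p=0.4527, T=0.284, ωT=0.969377, cosh=1.507811, sinh=1.128491; start (x,ẋ)=(-0.093740, -0.361762) → end (x,ẋ)=(-0.490832, -2.650289)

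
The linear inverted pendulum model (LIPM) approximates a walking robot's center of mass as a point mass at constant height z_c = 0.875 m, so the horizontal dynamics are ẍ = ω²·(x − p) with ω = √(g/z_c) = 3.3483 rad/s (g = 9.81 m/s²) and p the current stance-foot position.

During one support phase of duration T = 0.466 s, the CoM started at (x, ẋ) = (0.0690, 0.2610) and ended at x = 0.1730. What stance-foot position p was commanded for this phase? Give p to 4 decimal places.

ωT = 3.3483·0.466 = 1.560308; cosh(ωT) = 2.485179, sinh(ωT) = 2.275107
x(T) = p + (x₀−p)·cosh(ωT) + (ẋ₀/ω)·sinh(ωT) ⇒ p·(1 − cosh) = x(T) − x₀·cosh − (ẋ₀/ω)·sinh
numerator   = 0.1730 − (0.0690)·2.485179 − (0.2610/3.3483)·2.275107 = -0.175822
denominator = 1 − 2.485179 = -1.485179
p = -0.175822 / -1.485179 = 0.1184

p = 0.1184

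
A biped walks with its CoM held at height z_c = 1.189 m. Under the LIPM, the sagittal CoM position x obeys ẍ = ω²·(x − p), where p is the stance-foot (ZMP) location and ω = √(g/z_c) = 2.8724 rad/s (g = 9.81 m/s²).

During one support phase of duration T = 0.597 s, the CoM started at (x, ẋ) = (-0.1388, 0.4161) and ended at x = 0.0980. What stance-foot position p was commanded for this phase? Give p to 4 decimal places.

p = -0.0571

ωT = 2.8724·0.597 = 1.714823; cosh(ωT) = 2.867843, sinh(ωT) = 2.687848
x(T) = p + (x₀−p)·cosh(ωT) + (ẋ₀/ω)·sinh(ωT) ⇒ p·(1 − cosh) = x(T) − x₀·cosh − (ẋ₀/ω)·sinh
numerator   = 0.0980 − (-0.1388)·2.867843 − (0.4161/2.8724)·2.687848 = 0.106691
denominator = 1 − 2.867843 = -1.867843
p = 0.106691 / -1.867843 = -0.0571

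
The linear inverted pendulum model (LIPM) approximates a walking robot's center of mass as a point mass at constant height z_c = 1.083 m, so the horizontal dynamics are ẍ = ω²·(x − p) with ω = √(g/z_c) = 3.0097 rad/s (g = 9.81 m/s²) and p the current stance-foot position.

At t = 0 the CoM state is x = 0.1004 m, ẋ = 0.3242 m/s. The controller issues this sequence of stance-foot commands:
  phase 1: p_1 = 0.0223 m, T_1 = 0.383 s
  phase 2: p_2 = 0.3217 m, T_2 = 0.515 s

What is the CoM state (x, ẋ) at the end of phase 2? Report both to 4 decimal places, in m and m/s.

x = 0.9698, ẋ = 2.1480

phase 1: p=0.0223, T=0.383, ωT=1.152715, cosh=1.741279, sinh=1.425501; start (x,ẋ)=(0.100400, 0.324200) → end (x,ẋ)=(0.311846, 0.899597)
phase 2: p=0.3217, T=0.515, ωT=1.549996, cosh=2.461849, sinh=2.249600; start (x,ẋ)=(0.311846, 0.899597) → end (x,ẋ)=(0.969846, 2.147958)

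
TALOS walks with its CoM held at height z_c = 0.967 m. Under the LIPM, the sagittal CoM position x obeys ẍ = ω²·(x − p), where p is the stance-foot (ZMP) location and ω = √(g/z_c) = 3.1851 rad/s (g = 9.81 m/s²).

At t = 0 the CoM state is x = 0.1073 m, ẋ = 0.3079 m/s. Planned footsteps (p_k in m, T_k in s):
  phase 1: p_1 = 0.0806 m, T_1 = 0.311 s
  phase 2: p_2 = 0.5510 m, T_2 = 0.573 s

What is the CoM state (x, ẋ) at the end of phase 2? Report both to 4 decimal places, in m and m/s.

x = 0.0824, ẋ = -1.2378

phase 1: p=0.0806, T=0.311, ωT=0.990566, cosh=1.532062, sinh=1.160696; start (x,ẋ)=(0.107300, 0.307900) → end (x,ẋ)=(0.233709, 0.570430)
phase 2: p=0.5510, T=0.573, ωT=1.825062, cosh=3.182195, sinh=3.020987; start (x,ẋ)=(0.233709, 0.570430) → end (x,ẋ)=(0.082358, -1.237798)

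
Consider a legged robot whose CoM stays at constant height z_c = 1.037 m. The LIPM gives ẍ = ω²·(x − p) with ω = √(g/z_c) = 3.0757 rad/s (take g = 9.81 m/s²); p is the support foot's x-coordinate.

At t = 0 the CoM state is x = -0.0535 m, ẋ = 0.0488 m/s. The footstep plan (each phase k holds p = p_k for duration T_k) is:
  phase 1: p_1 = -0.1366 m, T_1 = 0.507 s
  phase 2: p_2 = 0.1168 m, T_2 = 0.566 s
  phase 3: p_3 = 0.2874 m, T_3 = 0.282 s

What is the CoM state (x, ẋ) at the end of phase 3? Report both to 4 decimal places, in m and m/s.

x = 1.5144, ẋ = 4.0484

phase 1: p=-0.1366, T=0.507, ωT=1.559380, cosh=2.483069, sinh=2.272802; start (x,ẋ)=(-0.053500, 0.048800) → end (x,ẋ)=(0.105804, 0.702081)
phase 2: p=0.1168, T=0.566, ωT=1.740846, cosh=2.938769, sinh=2.763397; start (x,ẋ)=(0.105804, 0.702081) → end (x,ẋ)=(0.715278, 1.969794)
phase 3: p=0.2874, T=0.282, ωT=0.867347, cosh=1.400326, sinh=0.980262; start (x,ẋ)=(0.715278, 1.969794) → end (x,ẋ)=(1.514365, 4.048402)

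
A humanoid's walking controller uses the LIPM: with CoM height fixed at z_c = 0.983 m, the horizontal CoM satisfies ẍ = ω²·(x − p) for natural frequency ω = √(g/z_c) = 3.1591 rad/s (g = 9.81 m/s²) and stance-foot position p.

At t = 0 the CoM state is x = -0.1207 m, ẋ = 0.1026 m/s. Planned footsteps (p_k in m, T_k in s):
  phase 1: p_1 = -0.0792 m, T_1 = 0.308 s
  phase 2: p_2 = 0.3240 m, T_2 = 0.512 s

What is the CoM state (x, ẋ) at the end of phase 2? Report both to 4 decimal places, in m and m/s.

x = -0.7951, ẋ = -3.2650

phase 1: p=-0.0792, T=0.308, ωT=0.973003, cosh=1.511912, sinh=1.133966; start (x,ẋ)=(-0.120700, 0.102600) → end (x,ẋ)=(-0.105116, 0.006456)
phase 2: p=0.3240, T=0.512, ωT=1.617459, cosh=2.619335, sinh=2.420933; start (x,ẋ)=(-0.105116, 0.006456) → end (x,ẋ)=(-0.795050, -3.264954)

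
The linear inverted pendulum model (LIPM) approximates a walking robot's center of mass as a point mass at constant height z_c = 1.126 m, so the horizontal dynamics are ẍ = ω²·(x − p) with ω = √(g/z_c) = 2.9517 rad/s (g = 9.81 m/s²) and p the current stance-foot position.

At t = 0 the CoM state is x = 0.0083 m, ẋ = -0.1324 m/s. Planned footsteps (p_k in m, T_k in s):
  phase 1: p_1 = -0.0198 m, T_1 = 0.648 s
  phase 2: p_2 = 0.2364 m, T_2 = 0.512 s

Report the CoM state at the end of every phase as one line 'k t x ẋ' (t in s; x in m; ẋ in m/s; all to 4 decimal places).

1 0.6480 -0.0711 -0.1833
2 1.1600 -0.6284 -2.3928

phase 1: p=-0.0198, T=0.648, ωT=1.912702, cosh=3.459519, sinh=3.311838; start (x,ẋ)=(0.008300, -0.132400) → end (x,ẋ)=(-0.071142, -0.183347)
phase 2: p=0.2364, T=0.512, ωT=1.511270, cosh=2.376557, sinh=2.155928; start (x,ẋ)=(-0.071142, -0.183347) → end (x,ẋ)=(-0.628408, -2.392824)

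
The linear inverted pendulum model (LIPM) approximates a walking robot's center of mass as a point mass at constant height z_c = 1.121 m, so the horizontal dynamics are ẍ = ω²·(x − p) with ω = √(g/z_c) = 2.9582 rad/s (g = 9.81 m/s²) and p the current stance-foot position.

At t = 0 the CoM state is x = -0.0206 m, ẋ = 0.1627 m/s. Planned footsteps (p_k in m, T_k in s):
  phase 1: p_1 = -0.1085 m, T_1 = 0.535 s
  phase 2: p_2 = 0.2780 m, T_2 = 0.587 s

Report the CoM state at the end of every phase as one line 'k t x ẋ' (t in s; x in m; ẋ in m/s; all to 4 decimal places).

phase 1: p=-0.1085, T=0.535, ωT=1.582637, cosh=2.536604, sinh=2.331171; start (x,ẋ)=(-0.020600, 0.162700) → end (x,ẋ)=(0.242681, 1.018870)
phase 2: p=0.2780, T=0.587, ωT=1.736463, cosh=2.926686, sinh=2.750544; start (x,ẋ)=(0.242681, 1.018870) → end (x,ẋ)=(1.121981, 2.694535)

1 0.5350 0.2427 1.0189
2 1.1220 1.1220 2.6945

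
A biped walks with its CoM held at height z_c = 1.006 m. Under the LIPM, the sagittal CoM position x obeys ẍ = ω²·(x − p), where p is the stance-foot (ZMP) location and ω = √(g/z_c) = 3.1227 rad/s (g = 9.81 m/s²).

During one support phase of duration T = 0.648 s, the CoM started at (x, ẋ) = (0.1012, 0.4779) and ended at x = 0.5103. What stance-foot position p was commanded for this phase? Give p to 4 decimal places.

p = 0.1572

ωT = 3.1227·0.648 = 2.023510; cosh(ωT) = 3.848509, sinh(ωT) = 3.716319
x(T) = p + (x₀−p)·cosh(ωT) + (ẋ₀/ω)·sinh(ωT) ⇒ p·(1 − cosh) = x(T) − x₀·cosh − (ẋ₀/ω)·sinh
numerator   = 0.5103 − (0.1012)·3.848509 − (0.4779/3.1227)·3.716319 = -0.447917
denominator = 1 − 3.848509 = -2.848509
p = -0.447917 / -2.848509 = 0.1572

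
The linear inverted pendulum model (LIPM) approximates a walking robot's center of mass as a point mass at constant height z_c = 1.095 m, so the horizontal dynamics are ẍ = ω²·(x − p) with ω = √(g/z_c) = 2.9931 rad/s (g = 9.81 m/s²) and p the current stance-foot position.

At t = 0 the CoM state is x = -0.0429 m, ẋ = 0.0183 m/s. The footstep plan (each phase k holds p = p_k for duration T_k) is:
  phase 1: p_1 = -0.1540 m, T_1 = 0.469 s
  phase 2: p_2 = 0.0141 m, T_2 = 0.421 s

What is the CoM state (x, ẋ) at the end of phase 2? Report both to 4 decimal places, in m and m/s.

phase 1: p=-0.1540, T=0.469, ωT=1.403764, cosh=2.158081, sinh=1.912411; start (x,ẋ)=(-0.042900, 0.018300) → end (x,ẋ)=(0.097455, 0.675433)
phase 2: p=0.0141, T=0.421, ωT=1.260095, cosh=1.904692, sinh=1.621065; start (x,ẋ)=(0.097455, 0.675433) → end (x,ẋ)=(0.538682, 1.690934)

x = 0.5387, ẋ = 1.6909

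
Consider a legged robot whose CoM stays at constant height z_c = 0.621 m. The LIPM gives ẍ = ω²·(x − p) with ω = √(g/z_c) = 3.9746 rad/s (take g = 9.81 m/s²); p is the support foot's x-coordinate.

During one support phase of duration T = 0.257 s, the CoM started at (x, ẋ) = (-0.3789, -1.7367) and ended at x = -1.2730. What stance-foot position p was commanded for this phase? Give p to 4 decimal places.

ωT = 3.9746·0.257 = 1.021472; cosh(ωT) = 1.568672, sinh(ωT) = 1.208608
x(T) = p + (x₀−p)·cosh(ωT) + (ẋ₀/ω)·sinh(ωT) ⇒ p·(1 − cosh) = x(T) − x₀·cosh − (ẋ₀/ω)·sinh
numerator   = -1.2730 − (-0.3789)·1.568672 − (-1.7367/3.9746)·1.208608 = -0.150529
denominator = 1 − 1.568672 = -0.568672
p = -0.150529 / -0.568672 = 0.2647

p = 0.2647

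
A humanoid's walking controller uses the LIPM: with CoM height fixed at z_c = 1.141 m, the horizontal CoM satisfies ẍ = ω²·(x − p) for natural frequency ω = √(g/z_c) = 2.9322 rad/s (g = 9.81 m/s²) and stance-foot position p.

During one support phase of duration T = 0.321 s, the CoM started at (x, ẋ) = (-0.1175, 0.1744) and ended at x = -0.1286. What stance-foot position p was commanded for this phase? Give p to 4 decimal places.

ωT = 2.9322·0.321 = 0.941236; cosh(ωT) = 1.476647, sinh(ωT) = 1.086501
x(T) = p + (x₀−p)·cosh(ωT) + (ẋ₀/ω)·sinh(ωT) ⇒ p·(1 − cosh) = x(T) − x₀·cosh − (ẋ₀/ω)·sinh
numerator   = -0.1286 − (-0.1175)·1.476647 − (0.1744/2.9322)·1.086501 = -0.019716
denominator = 1 − 1.476647 = -0.476647
p = -0.019716 / -0.476647 = 0.0414

p = 0.0414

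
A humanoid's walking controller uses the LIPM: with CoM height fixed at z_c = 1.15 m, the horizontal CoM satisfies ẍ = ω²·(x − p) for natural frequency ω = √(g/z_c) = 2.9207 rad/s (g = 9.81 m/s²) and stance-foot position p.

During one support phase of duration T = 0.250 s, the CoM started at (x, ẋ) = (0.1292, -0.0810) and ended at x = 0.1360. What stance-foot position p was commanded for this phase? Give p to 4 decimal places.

p = 0.0255

ωT = 2.9207·0.250 = 0.730175; cosh(ωT) = 1.278634, sinh(ωT) = 0.796810
x(T) = p + (x₀−p)·cosh(ωT) + (ẋ₀/ω)·sinh(ωT) ⇒ p·(1 − cosh) = x(T) − x₀·cosh − (ẋ₀/ω)·sinh
numerator   = 0.1360 − (0.1292)·1.278634 − (-0.0810/2.9207)·0.796810 = -0.007102
denominator = 1 − 1.278634 = -0.278634
p = -0.007102 / -0.278634 = 0.0255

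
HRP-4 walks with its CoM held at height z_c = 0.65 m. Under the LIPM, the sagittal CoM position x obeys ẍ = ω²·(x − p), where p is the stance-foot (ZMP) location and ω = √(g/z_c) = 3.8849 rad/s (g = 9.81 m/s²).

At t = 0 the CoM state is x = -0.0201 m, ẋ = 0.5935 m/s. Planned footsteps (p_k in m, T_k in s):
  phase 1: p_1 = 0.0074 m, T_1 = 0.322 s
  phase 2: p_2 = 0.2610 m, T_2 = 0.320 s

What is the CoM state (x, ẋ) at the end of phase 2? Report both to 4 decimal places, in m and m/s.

phase 1: p=0.0074, T=0.322, ωT=1.250938, cosh=1.889927, sinh=1.603691; start (x,ẋ)=(-0.020100, 0.593500) → end (x,ẋ)=(0.200424, 0.950342)
phase 2: p=0.2610, T=0.320, ωT=1.243168, cosh=1.877524, sinh=1.589055; start (x,ẋ)=(0.200424, 0.950342) → end (x,ẋ)=(0.535990, 1.410337)

x = 0.5360, ẋ = 1.4103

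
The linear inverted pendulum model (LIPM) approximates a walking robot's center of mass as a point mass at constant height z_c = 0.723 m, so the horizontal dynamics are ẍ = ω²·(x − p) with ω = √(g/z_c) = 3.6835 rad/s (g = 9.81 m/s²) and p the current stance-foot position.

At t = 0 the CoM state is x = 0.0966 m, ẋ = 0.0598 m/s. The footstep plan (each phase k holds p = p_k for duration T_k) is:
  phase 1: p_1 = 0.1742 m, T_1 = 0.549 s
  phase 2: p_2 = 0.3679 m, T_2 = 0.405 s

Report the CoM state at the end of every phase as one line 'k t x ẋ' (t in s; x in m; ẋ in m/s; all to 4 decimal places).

1 0.5490 -0.0638 -0.8310
2 0.9540 -1.1163 -5.2961

phase 1: p=0.1742, T=0.549, ωT=2.022242, cosh=3.843800, sinh=3.711441; start (x,ẋ)=(0.096600, 0.059800) → end (x,ẋ)=(-0.063825, -0.831018)
phase 2: p=0.3679, T=0.405, ωT=1.491818, cosh=2.335065, sinh=2.110102; start (x,ẋ)=(-0.063825, -0.831018) → end (x,ẋ)=(-1.116257, -5.296091)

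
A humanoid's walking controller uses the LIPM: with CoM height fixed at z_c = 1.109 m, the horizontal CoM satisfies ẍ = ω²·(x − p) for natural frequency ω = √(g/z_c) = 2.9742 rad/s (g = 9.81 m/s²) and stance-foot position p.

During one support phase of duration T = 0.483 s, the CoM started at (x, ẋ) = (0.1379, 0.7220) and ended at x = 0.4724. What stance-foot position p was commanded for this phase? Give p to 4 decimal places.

p = 0.2583

ωT = 2.9742·0.483 = 1.436539; cosh(ωT) = 2.221930, sinh(ωT) = 1.984181
x(T) = p + (x₀−p)·cosh(ωT) + (ẋ₀/ω)·sinh(ωT) ⇒ p·(1 − cosh) = x(T) − x₀·cosh − (ẋ₀/ω)·sinh
numerator   = 0.4724 − (0.1379)·2.221930 − (0.7220/2.9742)·1.984181 = -0.315673
denominator = 1 − 2.221930 = -1.221930
p = -0.315673 / -1.221930 = 0.2583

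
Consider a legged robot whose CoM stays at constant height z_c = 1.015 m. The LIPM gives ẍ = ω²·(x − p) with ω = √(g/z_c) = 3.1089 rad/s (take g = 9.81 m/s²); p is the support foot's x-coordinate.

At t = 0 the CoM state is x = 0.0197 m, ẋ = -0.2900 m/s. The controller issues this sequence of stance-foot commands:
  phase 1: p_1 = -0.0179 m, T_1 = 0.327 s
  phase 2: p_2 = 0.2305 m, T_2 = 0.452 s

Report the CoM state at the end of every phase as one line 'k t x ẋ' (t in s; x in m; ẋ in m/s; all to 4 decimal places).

phase 1: p=-0.0179, T=0.327, ωT=1.016610, cosh=1.562815, sinh=1.200996; start (x,ẋ)=(0.019700, -0.290000) → end (x,ẋ)=(-0.071168, -0.312826)
phase 2: p=0.2305, T=0.452, ωT=1.405223, cosh=2.160874, sinh=1.915561; start (x,ẋ)=(-0.071168, -0.312826) → end (x,ẋ)=(-0.614115, -2.472497)

1 0.3270 -0.0712 -0.3128
2 0.7790 -0.6141 -2.4725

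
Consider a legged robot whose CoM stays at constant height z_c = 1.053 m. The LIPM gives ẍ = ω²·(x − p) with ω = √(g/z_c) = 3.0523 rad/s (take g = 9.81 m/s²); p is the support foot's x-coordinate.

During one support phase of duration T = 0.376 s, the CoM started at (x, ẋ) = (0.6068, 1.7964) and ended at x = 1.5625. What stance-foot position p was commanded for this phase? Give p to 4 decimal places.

ωT = 3.0523·0.376 = 1.147665; cosh(ωT) = 1.734102, sinh(ωT) = 1.416725
x(T) = p + (x₀−p)·cosh(ωT) + (ẋ₀/ω)·sinh(ωT) ⇒ p·(1 − cosh) = x(T) − x₀·cosh − (ẋ₀/ω)·sinh
numerator   = 1.5625 − (0.6068)·1.734102 − (1.7964/3.0523)·1.416725 = -0.323552
denominator = 1 − 1.734102 = -0.734102
p = -0.323552 / -0.734102 = 0.4407

p = 0.4407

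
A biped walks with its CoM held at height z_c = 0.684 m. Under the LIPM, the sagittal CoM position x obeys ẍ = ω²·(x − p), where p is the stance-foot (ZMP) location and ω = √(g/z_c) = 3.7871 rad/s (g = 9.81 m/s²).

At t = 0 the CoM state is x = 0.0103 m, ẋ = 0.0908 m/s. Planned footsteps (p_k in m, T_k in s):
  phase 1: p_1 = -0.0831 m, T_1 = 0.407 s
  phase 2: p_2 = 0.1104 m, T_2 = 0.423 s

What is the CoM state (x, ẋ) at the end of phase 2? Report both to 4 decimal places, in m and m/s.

phase 1: p=-0.0831, T=0.407, ωT=1.541350, cosh=2.442491, sinh=2.228399; start (x,ẋ)=(0.010300, 0.090800) → end (x,ẋ)=(0.198457, 1.009997)
phase 2: p=0.1104, T=0.423, ωT=1.601943, cosh=2.582086, sinh=2.380581; start (x,ẋ)=(0.198457, 1.009997) → end (x,ẋ)=(0.972658, 3.401777)

x = 0.9727, ẋ = 3.4018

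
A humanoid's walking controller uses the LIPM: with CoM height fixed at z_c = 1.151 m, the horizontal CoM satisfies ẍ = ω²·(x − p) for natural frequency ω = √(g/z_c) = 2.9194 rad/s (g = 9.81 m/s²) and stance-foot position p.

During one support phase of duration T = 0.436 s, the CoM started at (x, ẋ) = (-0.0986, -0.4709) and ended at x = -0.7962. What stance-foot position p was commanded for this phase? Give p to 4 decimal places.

p = 0.3683

ωT = 2.9194·0.436 = 1.272858; cosh(ωT) = 1.925538, sinh(ωT) = 1.645508
x(T) = p + (x₀−p)·cosh(ωT) + (ẋ₀/ω)·sinh(ωT) ⇒ p·(1 − cosh) = x(T) − x₀·cosh − (ẋ₀/ω)·sinh
numerator   = -0.7962 − (-0.0986)·1.925538 − (-0.4709/2.9194)·1.645508 = -0.340921
denominator = 1 − 1.925538 = -0.925538
p = -0.340921 / -0.925538 = 0.3683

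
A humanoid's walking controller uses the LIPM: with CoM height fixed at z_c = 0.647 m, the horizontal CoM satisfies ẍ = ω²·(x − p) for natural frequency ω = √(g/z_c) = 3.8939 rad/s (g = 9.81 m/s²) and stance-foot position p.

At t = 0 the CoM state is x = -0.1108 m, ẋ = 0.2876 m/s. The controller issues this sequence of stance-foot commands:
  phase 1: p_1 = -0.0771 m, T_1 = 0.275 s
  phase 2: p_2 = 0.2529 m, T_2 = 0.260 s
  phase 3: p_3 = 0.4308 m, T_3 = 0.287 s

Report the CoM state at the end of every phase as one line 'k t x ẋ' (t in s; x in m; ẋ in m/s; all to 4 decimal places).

phase 1: p=-0.0771, T=0.275, ωT=1.070823, cosh=1.630252, sinh=1.287526; start (x,ẋ)=(-0.110800, 0.287600) → end (x,ẋ)=(-0.036944, 0.299906)
phase 2: p=0.2529, T=0.260, ωT=1.012414, cosh=1.557789, sinh=1.194448; start (x,ẋ)=(-0.036944, 0.299906) → end (x,ẋ)=(-0.106620, -0.880892)
phase 3: p=0.4308, T=0.287, ωT=1.117549, cosh=1.692216, sinh=1.365136; start (x,ẋ)=(-0.106620, -0.880892) → end (x,ẋ)=(-0.787457, -4.347426)

1 0.2750 -0.0369 0.2999
2 0.5350 -0.1066 -0.8809
3 0.8220 -0.7875 -4.3474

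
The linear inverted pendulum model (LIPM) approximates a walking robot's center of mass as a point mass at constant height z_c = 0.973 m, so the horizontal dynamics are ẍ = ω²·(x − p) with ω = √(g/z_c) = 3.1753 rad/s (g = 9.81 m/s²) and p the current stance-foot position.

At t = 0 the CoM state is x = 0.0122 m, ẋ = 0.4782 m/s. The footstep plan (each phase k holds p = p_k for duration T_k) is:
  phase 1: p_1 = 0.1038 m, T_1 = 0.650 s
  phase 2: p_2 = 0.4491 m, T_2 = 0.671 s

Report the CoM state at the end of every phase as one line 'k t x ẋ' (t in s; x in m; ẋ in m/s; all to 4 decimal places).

phase 1: p=0.1038, T=0.650, ωT=2.063945, cosh=4.001968, sinh=3.875016; start (x,ẋ)=(0.012200, 0.478200) → end (x,ẋ)=(0.320797, 0.786664)
phase 2: p=0.4491, T=0.671, ωT=2.130626, cosh=4.269451, sinh=4.150688; start (x,ẋ)=(0.320797, 0.786664) → end (x,ẋ)=(0.929627, 1.667628)

1 0.6500 0.3208 0.7867
2 1.3210 0.9296 1.6676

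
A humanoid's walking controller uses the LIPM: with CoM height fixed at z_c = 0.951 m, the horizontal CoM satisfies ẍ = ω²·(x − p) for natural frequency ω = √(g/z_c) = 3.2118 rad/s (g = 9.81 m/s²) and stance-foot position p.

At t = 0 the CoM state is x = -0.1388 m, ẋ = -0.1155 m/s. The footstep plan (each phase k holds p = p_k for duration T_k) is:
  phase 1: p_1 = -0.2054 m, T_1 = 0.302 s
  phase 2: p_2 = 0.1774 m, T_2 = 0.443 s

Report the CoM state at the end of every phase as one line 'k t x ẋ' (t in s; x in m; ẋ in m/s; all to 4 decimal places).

1 0.3020 -0.1455 0.0674
2 0.7450 -0.4905 -1.8788

phase 1: p=-0.2054, T=0.302, ωT=0.969964, cosh=1.508473, sinh=1.129376; start (x,ẋ)=(-0.138800, -0.115500) → end (x,ẋ)=(-0.145549, 0.067352)
phase 2: p=0.1774, T=0.443, ωT=1.422827, cosh=2.194933, sinh=1.953901; start (x,ẋ)=(-0.145549, 0.067352) → end (x,ẋ)=(-0.490479, -1.878850)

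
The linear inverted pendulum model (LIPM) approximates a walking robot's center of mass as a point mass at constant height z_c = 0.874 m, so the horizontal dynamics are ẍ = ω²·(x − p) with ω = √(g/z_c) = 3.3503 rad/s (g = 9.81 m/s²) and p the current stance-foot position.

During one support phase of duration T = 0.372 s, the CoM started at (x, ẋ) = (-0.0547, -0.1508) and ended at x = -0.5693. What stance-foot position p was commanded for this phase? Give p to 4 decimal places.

p = 0.4471

ωT = 3.3503·0.372 = 1.246312; cosh(ωT) = 1.882528, sinh(ωT) = 1.594965
x(T) = p + (x₀−p)·cosh(ωT) + (ẋ₀/ω)·sinh(ωT) ⇒ p·(1 − cosh) = x(T) − x₀·cosh − (ẋ₀/ω)·sinh
numerator   = -0.5693 − (-0.0547)·1.882528 − (-0.1508/3.3503)·1.594965 = -0.394535
denominator = 1 − 1.882528 = -0.882528
p = -0.394535 / -0.882528 = 0.4471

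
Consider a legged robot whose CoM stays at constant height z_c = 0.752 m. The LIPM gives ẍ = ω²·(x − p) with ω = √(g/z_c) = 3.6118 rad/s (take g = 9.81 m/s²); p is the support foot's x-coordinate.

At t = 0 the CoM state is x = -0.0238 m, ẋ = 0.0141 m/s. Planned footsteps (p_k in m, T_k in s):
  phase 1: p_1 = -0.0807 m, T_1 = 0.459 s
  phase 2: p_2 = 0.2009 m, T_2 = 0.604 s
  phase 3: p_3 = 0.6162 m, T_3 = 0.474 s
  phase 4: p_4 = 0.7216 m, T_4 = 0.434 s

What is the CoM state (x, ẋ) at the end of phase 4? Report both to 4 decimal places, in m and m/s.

phase 1: p=-0.0807, T=0.459, ωT=1.657816, cosh=2.719196, sinh=2.528642; start (x,ẋ)=(-0.023800, 0.014100) → end (x,ẋ)=(0.083894, 0.558005)
phase 2: p=0.2009, T=0.604, ωT=2.181527, cosh=4.486348, sinh=4.373479; start (x,ẋ)=(0.083894, 0.558005) → end (x,ẋ)=(0.351650, 0.655161)
phase 3: p=0.6162, T=0.474, ωT=1.711993, cosh=2.860249, sinh=2.679744; start (x,ẋ)=(0.351650, 0.655161) → end (x,ẋ)=(0.345613, -0.686573)
phase 4: p=0.7216, T=0.434, ωT=1.567521, cosh=2.501655, sinh=2.293093; start (x,ẋ)=(0.345613, -0.686573) → end (x,ẋ)=(-0.654888, -4.831567)

x = -0.6549, ẋ = -4.8316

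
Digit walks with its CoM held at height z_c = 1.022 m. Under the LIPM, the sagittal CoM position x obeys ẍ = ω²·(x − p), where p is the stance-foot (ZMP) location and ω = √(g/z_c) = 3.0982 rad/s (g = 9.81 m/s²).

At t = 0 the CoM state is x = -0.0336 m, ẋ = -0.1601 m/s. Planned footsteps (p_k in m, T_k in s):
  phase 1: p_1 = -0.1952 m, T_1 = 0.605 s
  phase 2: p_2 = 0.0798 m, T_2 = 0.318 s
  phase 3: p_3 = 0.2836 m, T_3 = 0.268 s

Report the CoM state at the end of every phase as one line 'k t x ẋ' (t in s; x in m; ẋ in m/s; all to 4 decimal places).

phase 1: p=-0.1952, T=0.605, ωT=1.874411, cosh=3.335212, sinh=3.181767; start (x,ẋ)=(-0.033600, -0.160100) → end (x,ẋ)=(0.179352, 1.059045)
phase 2: p=0.0798, T=0.318, ωT=0.985228, cosh=1.525888, sinh=1.152534; start (x,ẋ)=(0.179352, 1.059045) → end (x,ẋ)=(0.625671, 1.971462)
phase 3: p=0.2836, T=0.268, ωT=0.830318, cosh=1.364979, sinh=0.929068; start (x,ẋ)=(0.625671, 1.971462) → end (x,ẋ)=(1.341709, 3.675635)

1 0.6050 0.1794 1.0590
2 0.9230 0.6257 1.9715
3 1.1910 1.3417 3.6756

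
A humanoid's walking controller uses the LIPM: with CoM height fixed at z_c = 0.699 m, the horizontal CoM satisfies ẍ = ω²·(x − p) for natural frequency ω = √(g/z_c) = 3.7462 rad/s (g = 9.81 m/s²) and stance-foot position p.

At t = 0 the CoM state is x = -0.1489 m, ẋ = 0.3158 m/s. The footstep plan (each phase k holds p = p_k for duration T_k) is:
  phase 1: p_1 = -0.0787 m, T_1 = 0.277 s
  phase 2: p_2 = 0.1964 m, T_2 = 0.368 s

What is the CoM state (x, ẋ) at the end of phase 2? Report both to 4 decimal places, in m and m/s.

phase 1: p=-0.0787, T=0.277, ωT=1.037697, cosh=1.588490, sinh=1.234220; start (x,ẋ)=(-0.148900, 0.315800) → end (x,ẋ)=(-0.086169, 0.177066)
phase 2: p=0.1964, T=0.368, ωT=1.378602, cosh=2.110639, sinh=1.858708; start (x,ẋ)=(-0.086169, 0.177066) → end (x,ẋ)=(-0.312148, -1.593830)

x = -0.3121, ẋ = -1.5938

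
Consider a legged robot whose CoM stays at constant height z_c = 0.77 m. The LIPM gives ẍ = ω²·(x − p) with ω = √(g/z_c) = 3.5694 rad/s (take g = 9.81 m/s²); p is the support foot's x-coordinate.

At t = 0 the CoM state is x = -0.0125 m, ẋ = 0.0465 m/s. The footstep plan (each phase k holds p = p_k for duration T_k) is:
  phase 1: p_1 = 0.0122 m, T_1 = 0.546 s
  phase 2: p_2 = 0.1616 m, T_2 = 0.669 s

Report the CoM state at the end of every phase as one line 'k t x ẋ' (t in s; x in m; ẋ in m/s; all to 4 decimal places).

phase 1: p=0.0122, T=0.546, ωT=1.948892, cosh=3.581669, sinh=3.439238; start (x,ẋ)=(-0.012500, 0.046500) → end (x,ẋ)=(-0.031463, -0.136670)
phase 2: p=0.1616, T=0.669, ωT=2.387929, cosh=5.491365, sinh=5.399546; start (x,ẋ)=(-0.031463, -0.136670) → end (x,ẋ)=(-1.105324, -4.471433)

1 0.5460 -0.0315 -0.1367
2 1.2150 -1.1053 -4.4714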